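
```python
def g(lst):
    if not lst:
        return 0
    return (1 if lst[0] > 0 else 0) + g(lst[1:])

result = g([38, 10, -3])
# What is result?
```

Count of positive elements in [38, 10, -3] = 2

Answer: 2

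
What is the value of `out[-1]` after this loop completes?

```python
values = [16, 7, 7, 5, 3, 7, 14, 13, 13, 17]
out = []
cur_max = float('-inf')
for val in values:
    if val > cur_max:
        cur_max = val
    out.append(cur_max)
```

Running max ends at 17
`out` takes the values: [] → [16] → [16, 16] → [16, 16, 16] → [16, 16, 16, 16] → [16, 16, 16, 16, 16] → [16, 16, 16, 16, 16, 16] → [16, 16, 16, 16, 16, 16, 16] → [16, 16, 16, 16, 16, 16, 16, 16] → [16, 16, 16, 16, 16, 16, 16, 16, 16] → [16, 16, 16, 16, 16, 16, 16, 16, 16, 17]
So `out[-1]` = 17

Answer: 17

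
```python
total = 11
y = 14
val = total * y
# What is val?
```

Trace:
`total = 11` → total = 11
`y = 14` → y = 14
`val = total * y` → val = 154
So val = 154

Answer: 154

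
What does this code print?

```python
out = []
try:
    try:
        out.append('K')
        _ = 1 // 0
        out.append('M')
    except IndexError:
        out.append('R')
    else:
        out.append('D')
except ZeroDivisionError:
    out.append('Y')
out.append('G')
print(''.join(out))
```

Execution trace: 'K' (try body) → 'Y' (outer except ZeroDivisionError) → 'G' (after the try/except). Output: KYG

Answer: KYG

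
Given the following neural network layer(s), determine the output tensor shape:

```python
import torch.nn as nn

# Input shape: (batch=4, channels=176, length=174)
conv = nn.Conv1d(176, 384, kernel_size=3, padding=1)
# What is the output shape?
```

Input: (4, 176, 174) -> Output: (4, 384, 174)

Answer: (4, 384, 174)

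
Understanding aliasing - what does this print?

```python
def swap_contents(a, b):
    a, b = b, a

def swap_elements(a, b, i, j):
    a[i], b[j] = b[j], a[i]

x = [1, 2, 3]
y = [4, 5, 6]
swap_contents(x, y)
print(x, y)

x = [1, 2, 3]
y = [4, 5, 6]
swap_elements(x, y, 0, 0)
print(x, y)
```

Key concept: parameter rebinding vs mutation.
Step by step:
`x = [1, 2, 3]` → x = [1, 2, 3]
`y = [4, 5, 6]` → y = [4, 5, 6]
`swap_contents(x, y)` → no visible change to tracked variables
`print(x, y)` → prints [1, 2, 3] [4, 5, 6]
`x = [1, 2, 3]` → x = [1, 2, 3]
`y = [4, 5, 6]` → y = [4, 5, 6]
`swap_elements(x, y, 0, 0)` → x = [4, 2, 3]; y = [1, 5, 6]
`print(x, y)` → prints [4, 2, 3] [1, 5, 6]

Answer:
[1, 2, 3] [4, 5, 6]
[4, 2, 3] [1, 5, 6]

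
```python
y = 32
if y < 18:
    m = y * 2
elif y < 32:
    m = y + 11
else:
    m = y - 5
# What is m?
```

Trace:
`y = 32` → y = 32
`if y < 18: ...` → y < 18 is False, y < 32 is False, take else branch → m = 27
So m = 27

Answer: 27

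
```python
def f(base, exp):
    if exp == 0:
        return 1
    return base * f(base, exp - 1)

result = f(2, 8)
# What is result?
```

f(2, 8) = 2 * 2 * 2 * 2 * 2 * 2 * 2 * 2 = 256

Answer: 256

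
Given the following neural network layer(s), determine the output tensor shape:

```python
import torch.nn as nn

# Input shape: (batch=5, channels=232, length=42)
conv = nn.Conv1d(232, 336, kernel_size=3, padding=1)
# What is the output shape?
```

Input: (5, 232, 42) -> Output: (5, 336, 42)

Answer: (5, 336, 42)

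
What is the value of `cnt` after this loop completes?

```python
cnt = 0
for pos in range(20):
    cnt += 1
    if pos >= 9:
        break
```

Loop breaks when pos reaches 9, cnt is 10
`cnt` takes the values: 0 → 1 → 2 → 3 → 4 → 5 → 6 → 7 → 8 → 9 → 10

Answer: 10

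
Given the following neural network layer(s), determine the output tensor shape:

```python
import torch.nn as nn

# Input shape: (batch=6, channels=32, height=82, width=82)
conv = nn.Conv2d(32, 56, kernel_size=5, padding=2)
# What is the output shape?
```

Input: (6, 32, 82, 82) -> Output: (6, 56, 82, 82)

Answer: (6, 56, 82, 82)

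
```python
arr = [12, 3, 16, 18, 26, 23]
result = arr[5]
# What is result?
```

Trace:
`arr = [12, 3, 16, 18, 26, 23]` → arr = [12, 3, 16, 18, 26, 23]
`result = arr[5]` → result = 23
So result = 23

Answer: 23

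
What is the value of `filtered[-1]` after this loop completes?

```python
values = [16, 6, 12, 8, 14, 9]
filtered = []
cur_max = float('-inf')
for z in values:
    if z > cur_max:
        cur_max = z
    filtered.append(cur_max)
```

Running max ends at 16
`filtered` takes the values: [] → [16] → [16, 16] → [16, 16, 16] → [16, 16, 16, 16] → [16, 16, 16, 16, 16] → [16, 16, 16, 16, 16, 16]
So `filtered[-1]` = 16

Answer: 16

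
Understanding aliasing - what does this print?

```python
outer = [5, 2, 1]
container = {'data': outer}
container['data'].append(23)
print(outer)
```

Key concept: dict holds reference to list.
Step by step:
`outer = [5, 2, 1]` → outer = [5, 2, 1]
`container = {'data': outer}` → container = {'data': [5, 2, 1]}
`container['data'].append(23)` → outer = [5, 2, 1, 23]; container = {'data': [5, 2, 1, 23]}
`print(outer)` → prints [5, 2, 1, 23]

Answer: [5, 2, 1, 23]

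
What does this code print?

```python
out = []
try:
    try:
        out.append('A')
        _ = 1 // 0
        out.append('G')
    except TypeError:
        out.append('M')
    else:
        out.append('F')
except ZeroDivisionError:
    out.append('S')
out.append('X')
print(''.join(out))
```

Execution trace: 'A' (try body) → 'S' (outer except ZeroDivisionError) → 'X' (after the try/except). Output: ASX

Answer: ASX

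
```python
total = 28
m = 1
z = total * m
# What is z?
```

Trace:
`total = 28` → total = 28
`m = 1` → m = 1
`z = total * m` → z = 28
So z = 28

Answer: 28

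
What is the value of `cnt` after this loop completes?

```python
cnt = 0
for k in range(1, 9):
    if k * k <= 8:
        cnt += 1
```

Count numbers where k² ≤ 8
`cnt` takes the values: 0 → 1 → 2

Answer: 2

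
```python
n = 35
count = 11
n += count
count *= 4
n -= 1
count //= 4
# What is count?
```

Trace:
`n = 35` → n = 35
`count = 11` → count = 11
`n += count` → n = 46
`count *= 4` → count = 44
`n -= 1` → n = 45
`count //= 4` → count = 11
So count = 11

Answer: 11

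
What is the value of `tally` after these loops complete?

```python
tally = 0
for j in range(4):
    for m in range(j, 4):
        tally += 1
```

Upper triangle: 4 + 3 + ... + 1
`tally` takes the values: 0 → 1 → 2 → 3 → 4 → 5 → 6 → 7 → 8 → 9 → 10

Answer: 10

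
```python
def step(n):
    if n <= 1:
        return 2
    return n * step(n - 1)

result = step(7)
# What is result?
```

step(7) = 7 * 6 * 5 * 4 * 3 * 2 * 2 = 10080

Answer: 10080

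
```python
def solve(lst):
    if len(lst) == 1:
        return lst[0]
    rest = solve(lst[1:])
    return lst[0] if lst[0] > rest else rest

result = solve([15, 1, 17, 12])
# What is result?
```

Recursive max over [15, 1, 17, 12] = 17

Answer: 17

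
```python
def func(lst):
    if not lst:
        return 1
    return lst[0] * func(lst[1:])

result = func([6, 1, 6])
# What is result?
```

Product over [6, 1, 6] = 6 * 1 * 6 = 36

Answer: 36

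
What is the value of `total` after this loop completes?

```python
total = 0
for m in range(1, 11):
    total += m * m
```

Sum of squares 1² to 10² = 385
`total` takes the values: 0 → 1 → 5 → 14 → 30 → 55 → 91 → 140 → 204 → 285 → 385

Answer: 385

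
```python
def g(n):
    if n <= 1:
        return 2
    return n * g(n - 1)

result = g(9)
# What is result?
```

g(9) = 9 * 8 * 7 * 6 * 5 * 4 * 3 * 2 * 2 = 725760

Answer: 725760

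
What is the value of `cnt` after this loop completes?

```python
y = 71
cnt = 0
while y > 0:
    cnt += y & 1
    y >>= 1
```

Count set bits in 71 (binary: 0b1000111)
`cnt` takes the values: 0 → 1 → 2 → 3 → 4

Answer: 4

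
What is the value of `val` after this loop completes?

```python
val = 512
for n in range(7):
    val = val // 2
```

Halve 7 times: 512 // 2^7 = 4
`val` takes the values: 512 → 256 → 128 → 64 → 32 → 16 → 8 → 4

Answer: 4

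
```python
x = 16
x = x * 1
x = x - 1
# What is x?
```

Trace:
`x = 16` → x = 16
`x = x * 1` → x = 16
`x = x - 1` → x = 15
So x = 15

Answer: 15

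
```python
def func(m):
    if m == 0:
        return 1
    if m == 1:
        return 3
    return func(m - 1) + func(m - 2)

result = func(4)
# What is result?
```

Build up from base cases: func(0)=1, func(1)=3, func(2)=4, func(3)=7, func(4)=11

Answer: 11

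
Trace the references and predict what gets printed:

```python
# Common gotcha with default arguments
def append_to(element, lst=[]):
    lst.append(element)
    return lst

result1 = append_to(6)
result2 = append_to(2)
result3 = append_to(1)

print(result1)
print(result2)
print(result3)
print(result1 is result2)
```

Key concept: mutable default argument gotcha.
Step by step:
`result1 = append_to(6)` → result1 = [6]
`result2 = append_to(2)` → result1 = [6, 2] (same object as result2); result2 = [6, 2] (same object as result1)
`result3 = append_to(1)` → result1 = [6, 2, 1] (same object as result2, result3); result2 = [6, 2, 1] (same object as result1, result3); result3 = [6, 2, 1] (same object as result1, result2)
`print(result1)` → prints [6, 2, 1]
`print(result2)` → prints [6, 2, 1]
`print(result3)` → prints [6, 2, 1]
`print(result1 is result2)` → prints True

Answer:
[6, 2, 1]
[6, 2, 1]
[6, 2, 1]
True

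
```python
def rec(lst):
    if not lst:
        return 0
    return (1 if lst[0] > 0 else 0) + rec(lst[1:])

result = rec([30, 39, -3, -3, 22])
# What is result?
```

Count of positive elements in [30, 39, -3, -3, 22] = 3

Answer: 3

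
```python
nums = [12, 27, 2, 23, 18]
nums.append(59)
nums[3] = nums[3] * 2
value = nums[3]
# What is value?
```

Trace:
`nums = [12, 27, 2, 23, 18]` → nums = [12, 27, 2, 23, 18]
`nums.append(59)` → nums = [12, 27, 2, 23, 18, 59]
`nums[3] = nums[3] * 2` → nums = [12, 27, 2, 46, 18, 59]
`value = nums[3]` → value = 46
So value = 46

Answer: 46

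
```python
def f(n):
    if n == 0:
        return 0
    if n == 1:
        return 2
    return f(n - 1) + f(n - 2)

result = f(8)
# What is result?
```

Build up from base cases: f(0)=0, f(1)=2, f(2)=2, f(3)=4, f(4)=6, f(5)=10, f(6)=16, ..., f(8)=42

Answer: 42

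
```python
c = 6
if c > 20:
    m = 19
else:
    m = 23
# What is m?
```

Trace:
`c = 6` → c = 6
`if c > 20: ...` → c > 20 is False, take else branch → m = 23
So m = 23

Answer: 23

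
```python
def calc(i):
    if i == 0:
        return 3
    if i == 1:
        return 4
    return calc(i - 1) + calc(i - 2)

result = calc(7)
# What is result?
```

Build up from base cases: calc(0)=3, calc(1)=4, calc(2)=7, calc(3)=11, calc(4)=18, calc(5)=29, calc(6)=47, ..., calc(7)=76

Answer: 76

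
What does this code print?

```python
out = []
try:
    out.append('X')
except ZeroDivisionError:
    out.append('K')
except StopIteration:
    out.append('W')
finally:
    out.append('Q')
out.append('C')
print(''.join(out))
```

Execution trace: 'X' (try body, no exception) → 'Q' (finally) → 'C' (after the try/except). Output: XQC

Answer: XQC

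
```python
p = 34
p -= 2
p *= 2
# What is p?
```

Trace:
`p = 34` → p = 34
`p -= 2` → p = 32
`p *= 2` → p = 64
So p = 64

Answer: 64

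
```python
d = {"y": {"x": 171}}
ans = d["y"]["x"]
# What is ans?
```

Trace:
`d = {"y": {"x": 171}}` → d = {'y': {'x': 171}}
`ans = d["y"]["x"]` → ans = 171
So ans = 171

Answer: 171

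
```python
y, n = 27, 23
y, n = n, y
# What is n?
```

Trace:
`y, n = 27, 23` → y = 27; n = 23
`y, n = n, y` → y = 23; n = 27
So n = 27

Answer: 27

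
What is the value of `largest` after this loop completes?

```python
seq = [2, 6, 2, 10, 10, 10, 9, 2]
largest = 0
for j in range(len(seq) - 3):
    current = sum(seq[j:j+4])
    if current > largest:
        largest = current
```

Max sum of 4-element window in [2, 6, 2, 10, 10, 10, 9, 2]
`largest` takes the values: 0 → 20 → 28 → 32 → 39

Answer: 39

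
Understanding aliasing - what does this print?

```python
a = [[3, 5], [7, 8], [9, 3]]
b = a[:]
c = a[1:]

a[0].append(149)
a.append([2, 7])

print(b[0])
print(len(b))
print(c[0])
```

Key concept: slice with nested mutation.
Step by step:
`a = [[3, 5], [7, 8], [9, 3]]` → a = [[3, 5], [7, 8], [9, 3]]
`b = a[:]` → b = [[3, 5], [7, 8], [9, 3]]
`c = a[1:]` → c = [[7, 8], [9, 3]]
`a[0].append(149)` → a = [[3, 5, 149], [7, 8], [9, 3]]; b = [[3, 5, 149], [7, 8], [9, 3]]
`a.append([2, 7])` → a = [[3, 5, 149], [7, 8], [9, 3], [2, 7]]
`print(b[0])` → prints [3, 5, 149]
`print(len(b))` → prints 3
`print(c[0])` → prints [7, 8]

Answer:
[3, 5, 149]
3
[7, 8]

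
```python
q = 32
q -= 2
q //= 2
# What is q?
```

Trace:
`q = 32` → q = 32
`q -= 2` → q = 30
`q //= 2` → q = 15
So q = 15

Answer: 15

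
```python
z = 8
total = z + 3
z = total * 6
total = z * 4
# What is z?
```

Trace:
`z = 8` → z = 8
`total = z + 3` → total = 11
`z = total * 6` → z = 66
`total = z * 4` → total = 264
So z = 66

Answer: 66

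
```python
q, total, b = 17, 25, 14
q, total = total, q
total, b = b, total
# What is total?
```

Trace:
`q, total, b = 17, 25, 14` → q = 17; total = 25; b = 14
`q, total = total, q` → q = 25; total = 17
`total, b = b, total` → total = 14; b = 17
So total = 14

Answer: 14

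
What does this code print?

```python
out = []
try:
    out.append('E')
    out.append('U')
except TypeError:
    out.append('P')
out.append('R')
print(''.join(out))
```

Execution trace: 'E' (try body) → 'U' (try body, no exception) → 'R' (after the try/except). Output: EUR

Answer: EUR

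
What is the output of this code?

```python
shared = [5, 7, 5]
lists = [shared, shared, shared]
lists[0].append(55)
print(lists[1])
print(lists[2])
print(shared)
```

Key concept: list of same reference.
Step by step:
`shared = [5, 7, 5]` → shared = [5, 7, 5]
`lists = [shared, shared, shared]` → lists = [[5, 7, 5], [5, 7, 5], [5, 7, 5]]
`lists[0].append(55)` → shared = [5, 7, 5, 55]; lists = [[5, 7, 5, 55], [5, 7, 5, 55], [5, 7, 5, 55]]
`print(lists[1])` → prints [5, 7, 5, 55]
`print(lists[2])` → prints [5, 7, 5, 55]
`print(shared)` → prints [5, 7, 5, 55]

Answer:
[5, 7, 5, 55]
[5, 7, 5, 55]
[5, 7, 5, 55]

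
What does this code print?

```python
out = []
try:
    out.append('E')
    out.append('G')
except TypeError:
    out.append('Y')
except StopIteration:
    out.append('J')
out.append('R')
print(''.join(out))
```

Execution trace: 'E' (try body) → 'G' (try body, no exception) → 'R' (after the try/except). Output: EGR

Answer: EGR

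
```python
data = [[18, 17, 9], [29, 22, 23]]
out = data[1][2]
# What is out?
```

Trace:
`data = [[18, 17, 9], [29, 22, 23]]` → data = [[18, 17, 9], [29, 22, 23]]
`out = data[1][2]` → out = 23
So out = 23

Answer: 23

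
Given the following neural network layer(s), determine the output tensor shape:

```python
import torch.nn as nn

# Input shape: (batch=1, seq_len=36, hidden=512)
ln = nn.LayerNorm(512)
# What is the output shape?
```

Input: (1, 36, 512) -> Output: (1, 36, 512)

Answer: (1, 36, 512)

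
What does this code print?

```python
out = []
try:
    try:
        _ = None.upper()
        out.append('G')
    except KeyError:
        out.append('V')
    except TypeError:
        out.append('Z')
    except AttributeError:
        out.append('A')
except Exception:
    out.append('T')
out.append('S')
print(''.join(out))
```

Execution trace: 'A' (inner except AttributeError) → 'S' (after the try/except). Output: AS

Answer: AS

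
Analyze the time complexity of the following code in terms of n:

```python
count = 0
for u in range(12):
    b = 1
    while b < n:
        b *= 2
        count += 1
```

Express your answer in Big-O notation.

Each loop level contributes: 1 × log n. Multiplying the contributions gives O(log n).

Answer: O(log n)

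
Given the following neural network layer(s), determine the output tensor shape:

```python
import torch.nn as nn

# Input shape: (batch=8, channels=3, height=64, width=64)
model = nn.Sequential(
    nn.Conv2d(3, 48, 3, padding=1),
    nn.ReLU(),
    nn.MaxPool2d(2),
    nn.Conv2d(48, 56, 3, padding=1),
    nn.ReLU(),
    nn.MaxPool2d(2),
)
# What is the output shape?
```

Input: (8, 3, 64, 64) -> after first Conv2d: (8, 48, 64, 64) -> after first MaxPool2d: (8, 48, 32, 32) -> after second Conv2d: (8, 56, 32, 32) -> Output: (8, 56, 16, 16)

Answer: (8, 56, 16, 16)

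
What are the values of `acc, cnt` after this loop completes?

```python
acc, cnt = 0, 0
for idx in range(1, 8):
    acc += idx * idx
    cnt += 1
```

Sum of squares and count
`acc, cnt` takes the values: (0, 0) → (1, 0) → (1, 1) → (5, 1) → (5, 2) → (14, 2) → (14, 3) → (30, 3) → (30, 4) → (55, 4) → (55, 5) → (91, 5) → (91, 6) → (140, 6) → (140, 7)

Answer: 140, 7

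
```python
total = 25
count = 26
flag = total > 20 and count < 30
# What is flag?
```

Trace:
`total = 25` → total = 25
`count = 26` → count = 26
`flag = total > 20 and count < 30` → flag = True
So flag = True

Answer: True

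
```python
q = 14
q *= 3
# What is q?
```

Trace:
`q = 14` → q = 14
`q *= 3` → q = 42
So q = 42

Answer: 42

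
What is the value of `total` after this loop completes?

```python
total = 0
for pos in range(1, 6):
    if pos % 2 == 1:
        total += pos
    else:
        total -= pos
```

Add odd, subtract even
`total` takes the values: 0 → 1 → -1 → 2 → -2 → 3

Answer: 3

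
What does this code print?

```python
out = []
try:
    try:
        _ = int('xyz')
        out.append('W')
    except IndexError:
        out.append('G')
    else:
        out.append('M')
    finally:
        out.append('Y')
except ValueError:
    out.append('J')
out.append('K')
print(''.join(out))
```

Execution trace: 'Y' (inner finally) → 'J' (outer except ValueError) → 'K' (after the try/except). Output: YJK

Answer: YJK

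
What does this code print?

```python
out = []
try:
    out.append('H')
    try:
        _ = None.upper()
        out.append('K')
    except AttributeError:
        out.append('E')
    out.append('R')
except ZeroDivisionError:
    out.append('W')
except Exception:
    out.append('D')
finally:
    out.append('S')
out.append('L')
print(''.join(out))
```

Execution trace: 'H' (try body) → 'E' (inner except AttributeError) → 'R' (try body, no exception) → 'S' (finally) → 'L' (after the try/except). Output: HERSL

Answer: HERSL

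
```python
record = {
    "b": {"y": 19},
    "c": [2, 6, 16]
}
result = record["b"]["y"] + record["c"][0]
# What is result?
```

Trace:
`record = { ...` → record = {'b': {'y': 19}, 'c': [2, 6, 16]}
`result = record["b"]["y"] + record["c"][0]` → result = 21
So result = 21

Answer: 21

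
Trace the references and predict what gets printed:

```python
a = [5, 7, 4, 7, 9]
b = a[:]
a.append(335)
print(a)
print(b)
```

Key concept: slice [:] creates copy.
Step by step:
`a = [5, 7, 4, 7, 9]` → a = [5, 7, 4, 7, 9]
`b = a[:]` → b = [5, 7, 4, 7, 9]
`a.append(335)` → a = [5, 7, 4, 7, 9, 335]
`print(a)` → prints [5, 7, 4, 7, 9, 335]
`print(b)` → prints [5, 7, 4, 7, 9]

Answer:
[5, 7, 4, 7, 9, 335]
[5, 7, 4, 7, 9]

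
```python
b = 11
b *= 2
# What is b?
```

Trace:
`b = 11` → b = 11
`b *= 2` → b = 22
So b = 22

Answer: 22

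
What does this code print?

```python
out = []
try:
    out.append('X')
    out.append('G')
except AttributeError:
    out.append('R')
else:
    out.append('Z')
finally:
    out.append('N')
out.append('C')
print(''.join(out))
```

Execution trace: 'X' (try body) → 'G' (try body, no exception) → 'Z' (else) → 'N' (finally) → 'C' (after the try/except). Output: XGZNC

Answer: XGZNC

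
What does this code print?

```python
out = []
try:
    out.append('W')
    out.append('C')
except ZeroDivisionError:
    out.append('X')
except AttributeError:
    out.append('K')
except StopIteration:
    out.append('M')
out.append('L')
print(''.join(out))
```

Execution trace: 'W' (try body) → 'C' (try body, no exception) → 'L' (after the try/except). Output: WCL

Answer: WCL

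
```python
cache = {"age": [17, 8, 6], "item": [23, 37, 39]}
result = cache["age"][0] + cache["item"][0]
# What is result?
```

Trace:
`cache = {"age": [17, 8, 6], "item": [23, 37, 39]}` → cache = {'age': [17, 8, 6], 'item': [23, 37, 39]}
`result = cache["age"][0] + cache["item"][0]` → result = 40
So result = 40

Answer: 40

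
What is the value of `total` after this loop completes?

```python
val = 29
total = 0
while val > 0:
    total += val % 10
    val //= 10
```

Sum digits of 29
`total` takes the values: 0 → 9 → 11

Answer: 11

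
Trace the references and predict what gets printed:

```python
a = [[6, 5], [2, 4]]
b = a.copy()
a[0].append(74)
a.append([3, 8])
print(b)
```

Key concept: shallow copy with nested lists.
Step by step:
`a = [[6, 5], [2, 4]]` → a = [[6, 5], [2, 4]]
`b = a.copy()` → b = [[6, 5], [2, 4]]
`a[0].append(74)` → a = [[6, 5, 74], [2, 4]]; b = [[6, 5, 74], [2, 4]]
`a.append([3, 8])` → a = [[6, 5, 74], [2, 4], [3, 8]]
`print(b)` → prints [[6, 5, 74], [2, 4]]

Answer: [[6, 5, 74], [2, 4]]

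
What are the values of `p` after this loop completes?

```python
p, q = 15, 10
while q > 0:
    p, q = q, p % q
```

GCD of 15 and 10
`p` takes the values: 15 → 10 → 5

Answer: 5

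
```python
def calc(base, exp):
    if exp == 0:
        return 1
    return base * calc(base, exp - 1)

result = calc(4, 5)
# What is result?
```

calc(4, 5) = 4 * 4 * 4 * 4 * 4 = 1024

Answer: 1024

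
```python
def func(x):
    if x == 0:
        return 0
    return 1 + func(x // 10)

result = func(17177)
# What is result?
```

Count of digits of 17177: 5

Answer: 5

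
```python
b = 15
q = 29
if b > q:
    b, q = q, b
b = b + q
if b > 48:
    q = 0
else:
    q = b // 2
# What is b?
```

Trace:
`b = 15` → b = 15
`q = 29` → q = 29
`if b > q: ...` → b > q is False → no variable changes
`b = b + q` → b = 44
`if b > 48: ...` → b > 48 is False, take else branch → q = 22
So b = 44

Answer: 44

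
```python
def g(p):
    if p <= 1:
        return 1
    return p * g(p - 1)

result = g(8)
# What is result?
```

g(8) = 8 * 7 * 6 * 5 * 4 * 3 * 2 * 1 = 40320

Answer: 40320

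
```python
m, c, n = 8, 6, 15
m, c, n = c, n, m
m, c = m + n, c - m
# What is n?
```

Trace:
`m, c, n = 8, 6, 15` → m = 8; c = 6; n = 15
`m, c, n = c, n, m` → m = 6; c = 15; n = 8
`m, c = m + n, c - m` → m = 14; c = 9
So n = 8

Answer: 8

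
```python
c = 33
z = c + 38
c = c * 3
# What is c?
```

Trace:
`c = 33` → c = 33
`z = c + 38` → z = 71
`c = c * 3` → c = 99
So c = 99

Answer: 99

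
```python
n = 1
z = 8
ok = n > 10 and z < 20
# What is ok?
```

Trace:
`n = 1` → n = 1
`z = 8` → z = 8
`ok = n > 10 and z < 20` → ok = False
So ok = False

Answer: False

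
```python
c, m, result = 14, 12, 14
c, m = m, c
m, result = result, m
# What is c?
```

Trace:
`c, m, result = 14, 12, 14` → c = 14; m = 12; result = 14
`c, m = m, c` → c = 12; m = 14
`m, result = result, m` → m = 14; result = 14
So c = 12

Answer: 12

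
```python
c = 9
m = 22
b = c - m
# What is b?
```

Trace:
`c = 9` → c = 9
`m = 22` → m = 22
`b = c - m` → b = -13
So b = -13

Answer: -13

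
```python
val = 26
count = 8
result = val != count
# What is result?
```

Trace:
`val = 26` → val = 26
`count = 8` → count = 8
`result = val != count` → result = True
So result = True

Answer: True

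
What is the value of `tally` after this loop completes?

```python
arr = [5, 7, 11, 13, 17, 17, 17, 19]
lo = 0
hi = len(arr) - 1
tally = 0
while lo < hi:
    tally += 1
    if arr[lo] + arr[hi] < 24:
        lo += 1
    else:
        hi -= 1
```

Steps to find pair summing to 24
`tally` takes the values: 0 → 1 → 2 → 3 → 4 → 5 → 6 → 7

Answer: 7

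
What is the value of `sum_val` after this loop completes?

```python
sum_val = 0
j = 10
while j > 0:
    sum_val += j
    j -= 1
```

Sum 10 down to 1
`sum_val` takes the values: 0 → 10 → 19 → 27 → 34 → 40 → 45 → 49 → 52 → 54 → 55

Answer: 55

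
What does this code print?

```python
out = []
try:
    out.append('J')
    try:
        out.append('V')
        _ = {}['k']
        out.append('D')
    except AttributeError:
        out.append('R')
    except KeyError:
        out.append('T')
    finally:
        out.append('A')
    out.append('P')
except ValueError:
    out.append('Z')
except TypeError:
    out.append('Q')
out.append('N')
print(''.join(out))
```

Execution trace: 'J' (try body) → 'V' (inner try body) → 'T' (inner except KeyError) → 'A' (inner finally) → 'P' (try body, no exception) → 'N' (after the try/except). Output: JVTAPN

Answer: JVTAPN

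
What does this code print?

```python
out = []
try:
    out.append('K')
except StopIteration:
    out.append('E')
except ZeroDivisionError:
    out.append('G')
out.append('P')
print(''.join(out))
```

Execution trace: 'K' (try body, no exception) → 'P' (after the try/except). Output: KP

Answer: KP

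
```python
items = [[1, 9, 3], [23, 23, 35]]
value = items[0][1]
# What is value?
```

Trace:
`items = [[1, 9, 3], [23, 23, 35]]` → items = [[1, 9, 3], [23, 23, 35]]
`value = items[0][1]` → value = 9
So value = 9

Answer: 9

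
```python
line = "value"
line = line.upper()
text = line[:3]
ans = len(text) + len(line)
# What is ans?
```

Trace:
`line = "value"` → line = 'value'
`line = line.upper()` → line = 'VALUE'
`text = line[:3]` → text = 'VAL'
`ans = len(text) + len(line)` → ans = 8
So ans = 8

Answer: 8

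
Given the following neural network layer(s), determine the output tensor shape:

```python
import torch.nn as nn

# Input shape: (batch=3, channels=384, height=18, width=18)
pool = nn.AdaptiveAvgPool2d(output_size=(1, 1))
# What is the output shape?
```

Input: (3, 384, 18, 18) -> Output: (3, 384, 1, 1)

Answer: (3, 384, 1, 1)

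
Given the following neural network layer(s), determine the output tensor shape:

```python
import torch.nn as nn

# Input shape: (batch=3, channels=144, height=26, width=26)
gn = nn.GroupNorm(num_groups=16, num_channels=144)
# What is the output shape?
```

Input: (3, 144, 26, 26) -> Output: (3, 144, 26, 26)

Answer: (3, 144, 26, 26)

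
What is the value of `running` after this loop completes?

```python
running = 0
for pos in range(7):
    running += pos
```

Sum of 0 to 6 = 21
`running` takes the values: 0 → 1 → 3 → 6 → 10 → 15 → 21

Answer: 21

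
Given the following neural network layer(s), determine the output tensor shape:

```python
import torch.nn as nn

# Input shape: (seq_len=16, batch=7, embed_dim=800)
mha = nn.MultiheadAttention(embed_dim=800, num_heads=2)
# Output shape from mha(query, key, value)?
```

Input: (16, 7, 800) -> Output: (16, 7, 800)

Answer: (16, 7, 800)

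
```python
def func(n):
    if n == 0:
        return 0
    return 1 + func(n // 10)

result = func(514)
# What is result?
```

Count of digits of 514: 3

Answer: 3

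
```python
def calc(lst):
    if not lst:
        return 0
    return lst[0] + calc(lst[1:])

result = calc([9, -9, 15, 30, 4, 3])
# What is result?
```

9 + (-9) + 15 + 30 + 4 + 3 + 0 = 52

Answer: 52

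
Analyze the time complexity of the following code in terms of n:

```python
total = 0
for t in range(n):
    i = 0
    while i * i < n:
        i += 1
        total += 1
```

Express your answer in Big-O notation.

Each loop level contributes: n × √n. Multiplying the contributions gives O(n√n).

Answer: O(n√n)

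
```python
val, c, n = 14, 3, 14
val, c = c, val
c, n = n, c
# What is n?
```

Trace:
`val, c, n = 14, 3, 14` → val = 14; c = 3; n = 14
`val, c = c, val` → val = 3; c = 14
`c, n = n, c` → c = 14; n = 14
So n = 14

Answer: 14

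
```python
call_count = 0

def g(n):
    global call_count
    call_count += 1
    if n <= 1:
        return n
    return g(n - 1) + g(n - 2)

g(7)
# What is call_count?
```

Calls(n) = 1 + Calls(n-1) + Calls(n-2); Calls(0)=Calls(1)=1. For n=7 this gives 41.

Answer: 41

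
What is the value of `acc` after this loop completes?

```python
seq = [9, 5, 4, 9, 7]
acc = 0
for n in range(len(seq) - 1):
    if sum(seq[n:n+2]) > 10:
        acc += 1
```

Count windows with sum > 10
`acc` takes the values: 0 → 1 → 2 → 3

Answer: 3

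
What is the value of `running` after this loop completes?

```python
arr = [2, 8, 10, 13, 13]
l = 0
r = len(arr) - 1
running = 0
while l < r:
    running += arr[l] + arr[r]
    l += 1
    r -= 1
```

Sum of pairs from ends
`running` takes the values: 0 → 15 → 36

Answer: 36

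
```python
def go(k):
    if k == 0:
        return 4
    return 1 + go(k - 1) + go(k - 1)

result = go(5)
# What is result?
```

go(k) = 1 + 2·go(k-1), go(0)=4. Closed form: (4+1)·2^5 - 1 = 159.

Answer: 159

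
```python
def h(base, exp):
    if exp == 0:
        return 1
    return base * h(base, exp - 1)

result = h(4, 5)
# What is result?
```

h(4, 5) = 4 * 4 * 4 * 4 * 4 = 1024

Answer: 1024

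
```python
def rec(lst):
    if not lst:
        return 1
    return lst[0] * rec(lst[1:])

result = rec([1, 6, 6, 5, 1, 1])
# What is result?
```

Product over [1, 6, 6, 5, 1, 1] = 1 * 6 * 6 * 5 * 1 * 1 = 180

Answer: 180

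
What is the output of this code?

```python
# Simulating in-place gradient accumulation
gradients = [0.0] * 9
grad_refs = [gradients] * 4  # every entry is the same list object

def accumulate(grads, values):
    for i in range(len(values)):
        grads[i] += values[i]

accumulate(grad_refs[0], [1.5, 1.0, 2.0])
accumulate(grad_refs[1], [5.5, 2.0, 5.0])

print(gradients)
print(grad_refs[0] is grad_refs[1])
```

Key concept: gradient accumulation aliasing.
Step by step:
`gradients = [0.0] * 9` → gradients = [0.0, 0.0, 0.0, 0.0, 0.0, 0.0, 0.0, 0.0, 0.0]
`grad_refs = [gradients] * 4` → grad_refs = [[0.0, 0.0, 0.0, 0.0, 0.0, 0.0, 0.0, 0.0, 0.0], [0.0, 0.0, 0.0, 0.0, 0.0, 0.0, 0.0, 0.0, 0.0], [0.0, 0.0, 0.0, 0.0, 0.0, 0.0, 0.0, 0.0, 0.0], [0.0, 0.0, 0.0, 0.0, 0.0, 0.0, 0.0, 0.0, 0.0]]
`accumulate(grad_refs[0], [1.5, 1.0, 2.0])` → gradients = [1.5, 1.0, 2.0, 0.0, 0.0, 0.0, 0.0, 0.0, 0.0]; grad_refs = [[1.5, 1.0, 2.0, 0.0, 0.0, 0.0, 0.0, 0.0, 0.0], [1.5, 1.0, 2.0, 0.0, 0.0, 0.0, 0.0, 0.0, 0.0], [1.5, 1.0, 2.0, 0.0, 0.0, 0.0, 0.0, 0.0, 0.0], [1.5, 1.0, 2.0, 0.0, 0.0, 0.0, 0.0, 0.0, 0.0]]
`accumulate(grad_refs[1], [5.5, 2.0, 5.0])` → gradients = [7.0, 3.0, 7.0, 0.0, 0.0, 0.0, 0.0, 0.0, 0.0]; grad_refs = [[7.0, 3.0, 7.0, 0.0, 0.0, 0.0, 0.0, 0.0, 0.0], [7.0, 3.0, 7.0, 0.0, 0.0, 0.0, 0.0, 0.0, 0.0], [7.0, 3.0, 7.0, 0.0, 0.0, 0.0, 0.0, 0.0, 0.0], [7.0, 3.0, 7.0, 0.0, 0.0, 0.0, 0.0, 0.0, 0.0]]
`print(gradients)` → prints [7.0, 3.0, 7.0, 0.0, 0.0, 0.0, 0.0, 0.0, 0.0]
`print(grad_refs[0] is grad_refs[1])` → prints True

Answer:
[7.0, 3.0, 7.0, 0.0, 0.0, 0.0, 0.0, 0.0, 0.0]
True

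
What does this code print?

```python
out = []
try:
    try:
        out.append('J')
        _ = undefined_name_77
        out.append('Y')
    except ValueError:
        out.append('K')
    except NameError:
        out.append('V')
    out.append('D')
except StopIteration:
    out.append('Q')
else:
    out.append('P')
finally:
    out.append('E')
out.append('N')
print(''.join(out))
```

Execution trace: 'J' (inner try body) → 'V' (inner except NameError) → 'D' (try body, no exception) → 'P' (else) → 'E' (finally) → 'N' (after the try/except). Output: JVDPEN

Answer: JVDPEN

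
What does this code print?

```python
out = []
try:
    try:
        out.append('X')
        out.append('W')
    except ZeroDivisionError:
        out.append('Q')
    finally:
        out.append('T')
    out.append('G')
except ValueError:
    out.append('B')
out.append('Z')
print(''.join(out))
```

Execution trace: 'X' (inner try body) → 'W' (inner try body, no exception) → 'T' (inner finally) → 'G' (try body, no exception) → 'Z' (after the try/except). Output: XWTGZ

Answer: XWTGZ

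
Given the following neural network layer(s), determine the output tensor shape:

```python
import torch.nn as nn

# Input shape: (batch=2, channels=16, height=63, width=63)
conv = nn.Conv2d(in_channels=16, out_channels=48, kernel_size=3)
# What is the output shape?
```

Input: (2, 16, 63, 63) -> Output: (2, 48, 61, 61)

Answer: (2, 48, 61, 61)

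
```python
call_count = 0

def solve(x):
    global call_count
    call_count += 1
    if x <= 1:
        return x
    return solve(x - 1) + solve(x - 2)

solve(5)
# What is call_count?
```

Calls(x) = 1 + Calls(x-1) + Calls(x-2); Calls(0)=Calls(1)=1. For x=5 this gives 15.

Answer: 15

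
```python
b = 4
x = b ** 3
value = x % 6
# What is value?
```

Trace:
`b = 4` → b = 4
`x = b ** 3` → x = 64
`value = x % 6` → value = 4
So value = 4

Answer: 4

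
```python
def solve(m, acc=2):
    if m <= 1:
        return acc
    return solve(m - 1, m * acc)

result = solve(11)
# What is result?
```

Accumulator trace (n, acc): (11, 2) -> (10, 22) -> (9, 220) -> (8, 1980) -> (7, 15840) -> (6, 110880) -> (5, 665280) -> (4, 3326400) -> (3, 13305600) -> (2, 39916800) -> (1, 79833600) -> return 79833600

Answer: 79833600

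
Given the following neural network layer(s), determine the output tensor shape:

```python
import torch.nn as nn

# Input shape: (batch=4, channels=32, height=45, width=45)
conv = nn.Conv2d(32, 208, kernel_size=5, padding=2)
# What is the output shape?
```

Input: (4, 32, 45, 45) -> Output: (4, 208, 45, 45)

Answer: (4, 208, 45, 45)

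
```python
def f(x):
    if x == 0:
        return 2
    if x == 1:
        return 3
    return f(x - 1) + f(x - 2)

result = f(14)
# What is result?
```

Build up from base cases: f(0)=2, f(1)=3, f(2)=5, f(3)=8, f(4)=13, f(5)=21, f(6)=34, ..., f(14)=1597

Answer: 1597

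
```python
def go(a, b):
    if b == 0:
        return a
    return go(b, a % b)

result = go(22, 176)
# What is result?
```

go(22, 176) -> go(176, 22) -> go(22, 0) -> 22

Answer: 22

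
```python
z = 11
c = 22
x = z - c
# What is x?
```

Trace:
`z = 11` → z = 11
`c = 22` → c = 22
`x = z - c` → x = -11
So x = -11

Answer: -11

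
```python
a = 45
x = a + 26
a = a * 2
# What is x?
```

Trace:
`a = 45` → a = 45
`x = a + 26` → x = 71
`a = a * 2` → a = 90
So x = 71

Answer: 71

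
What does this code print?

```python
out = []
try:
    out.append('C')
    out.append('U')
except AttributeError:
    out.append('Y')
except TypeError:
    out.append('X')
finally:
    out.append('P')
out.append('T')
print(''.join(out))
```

Execution trace: 'C' (try body) → 'U' (try body, no exception) → 'P' (finally) → 'T' (after the try/except). Output: CUPT

Answer: CUPT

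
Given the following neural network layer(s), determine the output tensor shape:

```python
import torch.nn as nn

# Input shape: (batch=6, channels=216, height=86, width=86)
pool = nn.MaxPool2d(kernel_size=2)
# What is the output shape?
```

Input: (6, 216, 86, 86) -> Output: (6, 216, 43, 43)

Answer: (6, 216, 43, 43)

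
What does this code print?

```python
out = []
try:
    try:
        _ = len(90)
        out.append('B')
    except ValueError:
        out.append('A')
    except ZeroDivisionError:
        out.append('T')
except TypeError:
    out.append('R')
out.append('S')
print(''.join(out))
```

Execution trace: 'R' (outer except TypeError) → 'S' (after the try/except). Output: RS

Answer: RS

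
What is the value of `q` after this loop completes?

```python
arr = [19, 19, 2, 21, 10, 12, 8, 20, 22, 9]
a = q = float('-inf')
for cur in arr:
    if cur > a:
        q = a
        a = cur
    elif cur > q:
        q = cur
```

Second largest (with repeats) in [19, 19, 2, 21, 10, 12, 8, 20, 22, 9]
`q` takes the values: -inf → 19 → 20 → 21

Answer: 21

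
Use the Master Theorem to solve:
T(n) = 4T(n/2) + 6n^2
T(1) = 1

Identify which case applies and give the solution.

a=4, b=2, f(n)=6n^2. log_2(4) = 2. Since c=2 = 2, Case 2 applies: T(n) = Θ(n^log_b(a) · log n) = O(n^2 log n).

Answer: O(n^2 log n) - Case 2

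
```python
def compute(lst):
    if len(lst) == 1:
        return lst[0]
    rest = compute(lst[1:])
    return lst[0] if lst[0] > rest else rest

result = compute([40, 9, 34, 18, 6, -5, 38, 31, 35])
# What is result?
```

Recursive max over [40, 9, 34, 18, 6, -5, 38, 31, 35] = 40

Answer: 40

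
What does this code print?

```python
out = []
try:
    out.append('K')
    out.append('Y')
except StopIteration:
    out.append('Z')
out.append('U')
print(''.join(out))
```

Execution trace: 'K' (try body) → 'Y' (try body, no exception) → 'U' (after the try/except). Output: KYU

Answer: KYU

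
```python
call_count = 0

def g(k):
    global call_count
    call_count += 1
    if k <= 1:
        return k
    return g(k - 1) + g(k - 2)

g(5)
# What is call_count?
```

Calls(k) = 1 + Calls(k-1) + Calls(k-2); Calls(0)=Calls(1)=1. For k=5 this gives 15.

Answer: 15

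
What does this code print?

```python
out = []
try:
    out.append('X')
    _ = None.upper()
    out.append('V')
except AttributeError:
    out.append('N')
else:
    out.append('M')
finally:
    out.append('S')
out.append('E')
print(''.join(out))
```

Execution trace: 'X' (try body) → 'N' (except AttributeError) → 'S' (finally) → 'E' (after the try/except). Output: XNSE

Answer: XNSE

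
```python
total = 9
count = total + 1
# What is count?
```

Trace:
`total = 9` → total = 9
`count = total + 1` → count = 10
So count = 10

Answer: 10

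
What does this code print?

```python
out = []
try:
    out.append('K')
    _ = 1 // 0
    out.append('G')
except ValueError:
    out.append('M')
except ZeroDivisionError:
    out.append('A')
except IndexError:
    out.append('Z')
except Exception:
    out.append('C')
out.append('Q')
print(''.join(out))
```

Execution trace: 'K' (try body) → 'A' (except ZeroDivisionError) → 'Q' (after the try/except). Output: KAQ

Answer: KAQ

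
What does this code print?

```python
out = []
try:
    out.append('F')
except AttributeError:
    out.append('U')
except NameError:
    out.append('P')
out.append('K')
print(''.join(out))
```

Execution trace: 'F' (try body, no exception) → 'K' (after the try/except). Output: FK

Answer: FK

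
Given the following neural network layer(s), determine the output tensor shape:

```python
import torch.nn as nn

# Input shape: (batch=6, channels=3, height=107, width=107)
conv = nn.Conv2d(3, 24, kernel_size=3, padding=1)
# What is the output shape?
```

Input: (6, 3, 107, 107) -> Output: (6, 24, 107, 107)

Answer: (6, 24, 107, 107)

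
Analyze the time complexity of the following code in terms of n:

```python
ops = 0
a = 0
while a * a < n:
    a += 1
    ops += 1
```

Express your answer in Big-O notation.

Each loop level contributes: √n. Multiplying the contributions gives O(√n).

Answer: O(√n)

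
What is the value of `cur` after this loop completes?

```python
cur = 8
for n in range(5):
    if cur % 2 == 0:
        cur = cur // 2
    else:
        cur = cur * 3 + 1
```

Collatz-style transformation from 8
`cur` takes the values: 8 → 4 → 2 → 1 → 4 → 2

Answer: 2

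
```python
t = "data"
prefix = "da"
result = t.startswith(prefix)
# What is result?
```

Trace:
`t = "data"` → t = 'data'
`prefix = "da"` → prefix = 'da'
`result = t.startswith(prefix)` → result = True
So result = True

Answer: True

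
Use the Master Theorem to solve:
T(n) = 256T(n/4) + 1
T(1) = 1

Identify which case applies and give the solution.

a=256, b=4, f(n)=1. log_4(256) = 4. Since c=0 < 4, Case 1 applies: T(n) = Θ(n^log_b(a)) = O(n^4).

Answer: O(n^4) - Case 1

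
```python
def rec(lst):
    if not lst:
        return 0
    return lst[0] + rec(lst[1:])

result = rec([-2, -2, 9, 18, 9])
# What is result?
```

(-2) + (-2) + 9 + 18 + 9 + 0 = 32

Answer: 32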